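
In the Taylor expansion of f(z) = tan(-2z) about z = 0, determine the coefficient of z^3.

f(0) = 0
f′(0) = -2
f′′(0) = 0
f′′′(0) = -16

-8/3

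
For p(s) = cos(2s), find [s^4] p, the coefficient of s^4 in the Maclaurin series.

p(0) = 1
p′(0) = 0
p′′(0) = -4
p′′′(0) = 0
p^(4)(0) = 16
Then c_k = p^(k)(0)/k! gives each Taylor coefficient.

2/3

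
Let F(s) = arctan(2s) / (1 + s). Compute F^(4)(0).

Expand each factor separately, then convolve coefficients.
The coefficient of s^4 in the expansion is 2/3, so F^(4)(0) = 4! * (2/3) = 16.

16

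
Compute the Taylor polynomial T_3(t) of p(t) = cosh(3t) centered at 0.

Differentiate repeatedly and evaluate at the center.
[t^0] = 1;  [t^1] = 0;  [t^2] = 9/2;  [t^3] = 0.

9*t^2/2 + 1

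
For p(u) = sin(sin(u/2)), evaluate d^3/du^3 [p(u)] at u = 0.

-1/4

Compose series: expand the inner function first, then feed it into the outer expansion.
From the series, [u^3] p = -1/24; multiply by 3! = 6 to get -1/4.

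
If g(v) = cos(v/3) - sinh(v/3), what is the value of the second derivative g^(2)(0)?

-1/9

Expand each term separately and add.
The coefficient of v^2 in the expansion is -1/18, so g′′(0) = 2! * (-1/18) = -1/9.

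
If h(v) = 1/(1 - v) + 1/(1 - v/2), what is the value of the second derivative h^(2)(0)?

Combine the two series term by term.
From the series, [v^2] h = 5/4; multiply by 2! = 2 to get 5/2.

5/2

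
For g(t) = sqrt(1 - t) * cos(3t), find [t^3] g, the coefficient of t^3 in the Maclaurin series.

35/16

Take the Cauchy product of the two expansions.
g(0) = 1
g′(0) = -1/2
g′′(0) = -37/4
g′′′(0) = 105/8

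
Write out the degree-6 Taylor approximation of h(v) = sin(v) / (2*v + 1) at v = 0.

Use 1/(1 - r) = Σ r^k on the denominator, then take the Cauchy product.
h(0) = 0
h′(0) = 1
h′′(0) = -4
h′′′(0) = 23
h^(4)(0) = -184
h^(5)(0) = 1841
h^(6)(0) = -22092

-1841*v^6/60 + 1841*v^5/120 - 23*v^4/3 + 23*v^3/6 - 2*v^2 + v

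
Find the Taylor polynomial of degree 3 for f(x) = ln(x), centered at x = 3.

(x - 3)^3/81 - (x - 3)^2/18 + (x - 3)/3 + ln(3)

f(3) = ln(3)
f′(3) = 1/3
f′′(3) = -1/9
f′′′(3) = 2/27
The Taylor polynomial is Σ f^(k)(3)/k! · (x - 3)^k.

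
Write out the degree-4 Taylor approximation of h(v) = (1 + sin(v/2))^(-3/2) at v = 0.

235*v^4/2048 - 31*v^3/128 + 15*v^2/32 - 3*v/4 + 1

Substitute the inner expansion into the outer series and collect powers.
[v^0] = 1;  [v^1] = -3/4;  [v^2] = 15/32;  [v^3] = -31/128;  [v^4] = 235/2048.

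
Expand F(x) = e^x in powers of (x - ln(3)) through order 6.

(x - ln(3))^6/240 + (x - ln(3))^5/40 + (x - ln(3))^4/8 + (x - ln(3))^3/2 + 3*(x - ln(3))^2/2 + 3*(x - ln(3)) + 3

Compute the successive derivatives at the expansion point and divide by k!.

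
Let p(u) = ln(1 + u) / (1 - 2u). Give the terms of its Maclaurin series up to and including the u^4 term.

77*u^4/12 + 10*u^3/3 + 3*u^2/2 + u

Write out both Maclaurin series and multiply, keeping only the needed powers.
p(0) = 0
p′(0) = 1
p′′(0) = 3
p′′′(0) = 20
p^(4)(0) = 154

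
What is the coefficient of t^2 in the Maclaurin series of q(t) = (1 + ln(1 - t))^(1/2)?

Plug the Maclaurin series of the inner function into that of the outer and collect terms.

-3/8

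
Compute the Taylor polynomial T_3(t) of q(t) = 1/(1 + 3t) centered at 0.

-27*t^3 + 9*t^2 - 3*t + 1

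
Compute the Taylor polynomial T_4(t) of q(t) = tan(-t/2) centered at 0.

q(0) = 0
q′(0) = -1/2
q′′(0) = 0
q′′′(0) = -1/4
q^(4)(0) = 0
Then c_k = q^(k)(0)/k! gives each Taylor coefficient.

-t^3/24 - t/2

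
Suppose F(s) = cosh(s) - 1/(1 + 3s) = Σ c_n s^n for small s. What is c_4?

Combine the two series term by term.
[s^0] = 0;  [s^1] = 3;  [s^2] = -17/2;  [s^3] = 27;  [s^4] = -1943/24.

-1943/24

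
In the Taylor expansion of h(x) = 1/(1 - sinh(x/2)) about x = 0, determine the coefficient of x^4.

1/12

Substitute the inner expansion into the outer series and collect powers.
h(0) = 1
h′(0) = 1/2
h′′(0) = 1/2
h′′′(0) = 7/8
h^(4)(0) = 2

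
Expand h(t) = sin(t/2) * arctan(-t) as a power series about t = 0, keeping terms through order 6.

-247*t^6/2304 + 3*t^4/16 - t^2/2

Write out both Maclaurin series and multiply, keeping only the needed powers.
h(0) = 0
h′(0) = 0
h′′(0) = -1
h′′′(0) = 0
h^(4)(0) = 9/2
h^(5)(0) = 0
h^(6)(0) = -1235/16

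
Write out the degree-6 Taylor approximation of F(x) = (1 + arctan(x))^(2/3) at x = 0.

-1058*x^6/32805 + 376*x^5/3645 + 11*x^4/243 - 14*x^3/81 - x^2/9 + 2*x/3 + 1

Compose series: expand the inner function first, then feed it into the outer expansion.
[x^0] = 1;  [x^1] = 2/3;  [x^2] = -1/9;  [x^3] = -14/81;  [x^4] = 11/243;  [x^5] = 376/3645;  [x^6] = -1058/32805.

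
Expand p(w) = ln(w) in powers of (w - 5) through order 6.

-(w - 5)^6/93750 + (w - 5)^5/15625 - (w - 5)^4/2500 + (w - 5)^3/375 - (w - 5)^2/50 + (w - 5)/5 + ln(5)

Apply the Taylor formula c_k = f^(k)(a)/k!.
p(5) = ln(5)
p′(5) = 1/5
p′′(5) = -1/25
p′′′(5) = 2/125
p^(4)(5) = -6/625
p^(5)(5) = 24/3125
p^(6)(5) = -24/3125
Then c_k = p^(k)(5)/k! gives each Taylor coefficient.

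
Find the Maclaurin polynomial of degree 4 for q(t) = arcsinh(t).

[t^0] = 0;  [t^1] = 1;  [t^2] = 0;  [t^3] = -1/6;  [t^4] = 0.

-t^3/6 + t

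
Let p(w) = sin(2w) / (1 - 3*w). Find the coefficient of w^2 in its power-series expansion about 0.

6

Expand 1/(denominator) as a geometric series and multiply by the numerator's series.
p(0) = 0
p′(0) = 2
p′′(0) = 12
So c_2 = p′′(0)/2! = 6.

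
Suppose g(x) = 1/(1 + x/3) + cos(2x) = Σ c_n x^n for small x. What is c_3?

Expand each term separately and add.
[x^0] = 2;  [x^1] = -1/3;  [x^2] = -17/9;  [x^3] = -1/27.

-1/27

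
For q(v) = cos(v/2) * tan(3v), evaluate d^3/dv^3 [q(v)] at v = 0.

207/4

Expand each factor separately, then convolve coefficients.
From the series, [v^3] q = 69/8; multiply by 3! = 6 to get 207/4.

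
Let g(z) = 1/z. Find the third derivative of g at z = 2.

Use the known series and substitute for the argument.
From the series, [(z - 2)^3] g = -1/16; multiply by 3! = 6 to get -3/8.

-3/8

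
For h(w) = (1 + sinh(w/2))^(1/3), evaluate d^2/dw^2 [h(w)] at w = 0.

Compose series: expand the inner function first, then feed it into the outer expansion.
From the series, [w^2] h = -1/36; multiply by 2! = 2 to get -1/18.

-1/18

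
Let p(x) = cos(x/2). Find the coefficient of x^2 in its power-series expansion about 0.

-1/8

Apply the Taylor formula c_k = f^(k)(a)/k!.
p(0) = 1
p′(0) = 0
p′′(0) = -1/4
The Taylor polynomial is Σ p^(k)(0)/k! · x^k.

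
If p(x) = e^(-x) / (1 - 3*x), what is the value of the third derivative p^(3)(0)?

116

Multiply the numerator's expansion by the denominator's geometric series.
The coefficient of x^3 in the expansion is 58/3, so p′′′(0) = 3! * (58/3) = 116.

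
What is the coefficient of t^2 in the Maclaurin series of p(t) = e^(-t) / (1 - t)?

Write out both Maclaurin series and multiply, keeping only the needed powers.
p(0) = 1
p′(0) = 0
p′′(0) = 1
So c_2 = p′′(0)/2! = 1/2.

1/2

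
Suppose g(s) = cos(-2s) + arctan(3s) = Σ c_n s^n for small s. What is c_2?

-2

Expand each term separately and add.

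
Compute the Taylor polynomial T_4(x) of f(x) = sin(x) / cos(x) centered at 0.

x^3/3 + x

Write the quotient as an unknown series and match coefficients against numerator = denominator · series.
f(0) = 0
f′(0) = 1
f′′(0) = 0
f′′′(0) = 2
f^(4)(0) = 0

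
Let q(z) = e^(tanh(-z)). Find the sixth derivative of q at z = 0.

Substitute the inner expansion into the outer series and collect powers.
From the series, [z^6] q = 97/720; multiply by 6! = 720 to get 97.

97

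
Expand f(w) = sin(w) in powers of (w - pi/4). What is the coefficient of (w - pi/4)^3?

-sqrt(2)/12

Use the known series and substitute for the argument.
f(pi/4) = sqrt(2)/2
f′(pi/4) = sqrt(2)/2
f′′(pi/4) = -sqrt(2)/2
f′′′(pi/4) = -sqrt(2)/2
So c_3 = f′′′(pi/4)/3! = -sqrt(2)/12.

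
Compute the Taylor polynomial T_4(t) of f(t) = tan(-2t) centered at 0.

-8*t^3/3 - 2*t

Differentiate repeatedly and evaluate at the center.
f(0) = 0
f′(0) = -2
f′′(0) = 0
f′′′(0) = -16
f^(4)(0) = 0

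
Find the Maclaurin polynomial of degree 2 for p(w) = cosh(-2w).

2*w^2 + 1

Apply the Taylor formula c_k = f^(k)(a)/k!.
p(0) = 1
p′(0) = 0
p′′(0) = 4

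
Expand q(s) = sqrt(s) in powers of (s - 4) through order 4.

[(s - 4)^0] = 2;  [(s - 4)^1] = 1/4;  [(s - 4)^2] = -1/64;  [(s - 4)^3] = 1/512;  [(s - 4)^4] = -5/16384.

-5*(s - 4)^4/16384 + (s - 4)^3/512 - (s - 4)^2/64 + (s - 4)/4 + 2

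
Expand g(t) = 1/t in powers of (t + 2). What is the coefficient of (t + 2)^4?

-1/32

g(-2) = -1/2
g′(-2) = -1/4
g′′(-2) = -1/4
g′′′(-2) = -3/8
g^(4)(-2) = -3/4
So c_4 = g^(4)(-2)/4! = -1/32.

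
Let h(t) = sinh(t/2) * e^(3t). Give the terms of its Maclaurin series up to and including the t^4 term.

Take the Cauchy product of the two expansions.
h(0) = 0
h′(0) = 1/2
h′′(0) = 3
h′′′(0) = 109/8
h^(4)(0) = 111/2

37*t^4/16 + 109*t^3/48 + 3*t^2/2 + t/2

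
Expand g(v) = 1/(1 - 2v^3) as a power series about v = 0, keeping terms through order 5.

g(0) = 1
g′(0) = 0
g′′(0) = 0
g′′′(0) = 12
g^(4)(0) = 0
g^(5)(0) = 0

2*v^3 + 1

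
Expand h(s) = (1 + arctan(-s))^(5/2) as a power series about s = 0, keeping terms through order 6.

Compose series: expand the inner function first, then feed it into the outer expansion.
[s^0] = 1;  [s^1] = -5/2;  [s^2] = 15/8;  [s^3] = 25/48;  [s^4] = -165/128;  [s^5] = -51/256;  [s^6] = 3089/3072.

3089*s^6/3072 - 51*s^5/256 - 165*s^4/128 + 25*s^3/48 + 15*s^2/8 - 5*s/2 + 1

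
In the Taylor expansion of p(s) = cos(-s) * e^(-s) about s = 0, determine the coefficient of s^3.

1/3

Expand each factor separately, then convolve coefficients.
[s^0] = 1;  [s^1] = -1;  [s^2] = 0;  [s^3] = 1/3.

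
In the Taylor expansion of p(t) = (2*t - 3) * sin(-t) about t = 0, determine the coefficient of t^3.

-1/2

Multiply each power in the prefactor through the base expansion.
[t^0] = 0;  [t^1] = 3;  [t^2] = -2;  [t^3] = -1/2.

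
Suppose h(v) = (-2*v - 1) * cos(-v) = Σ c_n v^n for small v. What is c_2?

Multiply each power in the prefactor through the base expansion.
h(0) = -1
h′(0) = -2
h′′(0) = 1

1/2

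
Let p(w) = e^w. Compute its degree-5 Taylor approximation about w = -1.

(w + 1)^5*e^(-1)/120 + (w + 1)^4*e^(-1)/24 + (w + 1)^3*e^(-1)/6 + (w + 1)^2*e^(-1)/2 + (w + 1)*e^(-1) + e^(-1)

p(-1) = e^(-1)
p′(-1) = e^(-1)
p′′(-1) = e^(-1)
p′′′(-1) = e^(-1)
p^(4)(-1) = e^(-1)
p^(5)(-1) = e^(-1)
The Taylor polynomial is Σ p^(k)(-1)/k! · (w + 1)^k.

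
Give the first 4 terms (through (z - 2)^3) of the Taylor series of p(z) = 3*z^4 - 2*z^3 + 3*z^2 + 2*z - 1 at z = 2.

22*(z - 2)^3 + 63*(z - 2)^2 + 86*(z - 2) + 47

[(z - 2)^0] = 47;  [(z - 2)^1] = 86;  [(z - 2)^2] = 63;  [(z - 2)^3] = 22.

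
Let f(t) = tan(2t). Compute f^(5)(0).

From the series, [t^5] f = 64/15; multiply by 5! = 120 to get 512.

512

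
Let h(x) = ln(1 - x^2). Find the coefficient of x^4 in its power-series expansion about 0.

[x^0] = 0;  [x^1] = 0;  [x^2] = -1;  [x^3] = 0;  [x^4] = -1/2.

-1/2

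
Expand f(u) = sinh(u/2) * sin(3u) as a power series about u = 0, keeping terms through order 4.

Multiply the two series term by term and collect like powers.

-35*u^4/16 + 3*u^2/2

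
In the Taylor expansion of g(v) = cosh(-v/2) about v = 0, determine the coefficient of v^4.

g(0) = 1
g′(0) = 0
g′′(0) = 1/4
g′′′(0) = 0
g^(4)(0) = 1/16
The Taylor polynomial is Σ g^(k)(0)/k! · v^k.

1/384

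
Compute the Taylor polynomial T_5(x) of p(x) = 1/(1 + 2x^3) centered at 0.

p(0) = 1
p′(0) = 0
p′′(0) = 0
p′′′(0) = -12
p^(4)(0) = 0
p^(5)(0) = 0
The Taylor polynomial is Σ p^(k)(0)/k! · x^k.

1 - 2*x^3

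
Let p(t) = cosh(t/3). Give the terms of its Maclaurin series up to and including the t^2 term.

t^2/18 + 1

p(0) = 1
p′(0) = 0
p′′(0) = 1/9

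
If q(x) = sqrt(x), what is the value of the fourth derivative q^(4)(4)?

-15/2048

The coefficient of (x - 4)^4 in the expansion is -5/16384, so q^(4)(4) = 4! * (-5/16384) = -15/2048.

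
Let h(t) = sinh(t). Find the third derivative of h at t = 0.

1

Apply the Taylor formula c_k = f^(k)(a)/k!.
The coefficient of t^3 in the expansion is 1/6, so h′′′(0) = 3! * (1/6) = 1.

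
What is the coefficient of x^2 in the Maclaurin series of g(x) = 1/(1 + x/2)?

Compute the successive derivatives at the expansion point and divide by k!.
So c_2 = g′′(0)/2! = 1/4.

1/4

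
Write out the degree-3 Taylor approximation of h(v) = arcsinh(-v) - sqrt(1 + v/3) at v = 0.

Combine the two series term by term.
[v^0] = -1;  [v^1] = -7/6;  [v^2] = 1/72;  [v^3] = 71/432.

71*v^3/432 + v^2/72 - 7*v/6 - 1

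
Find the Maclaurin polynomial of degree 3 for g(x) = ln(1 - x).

-x^3/3 - x^2/2 - x

g(0) = 0
g′(0) = -1
g′′(0) = -1
g′′′(0) = -2
Dividing each by k! gives the coefficients c_0, ..., c_3.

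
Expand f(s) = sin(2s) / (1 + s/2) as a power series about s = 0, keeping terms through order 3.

Take the Cauchy product of the two expansions.

-5*s^3/6 - s^2 + 2*s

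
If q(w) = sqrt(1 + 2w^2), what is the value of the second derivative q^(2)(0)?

2

Apply the Taylor formula c_k = f^(k)(a)/k!.
The coefficient of w^2 in the expansion is 1, so q′′(0) = 2! * (1) = 2.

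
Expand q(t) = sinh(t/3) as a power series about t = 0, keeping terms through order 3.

Differentiate repeatedly and evaluate at the center.
q(0) = 0
q′(0) = 1/3
q′′(0) = 0
q′′′(0) = 1/27
Dividing each by k! gives the coefficients c_0, ..., c_3.

t^3/162 + t/3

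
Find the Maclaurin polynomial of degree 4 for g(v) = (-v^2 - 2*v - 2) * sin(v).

Multiply each power in the prefactor through the base expansion.
g(0) = 0
g′(0) = -2
g′′(0) = -4
g′′′(0) = -4
g^(4)(0) = 8
Dividing each by k! gives the coefficients c_0, ..., c_4.

v^4/3 - 2*v^3/3 - 2*v^2 - 2*v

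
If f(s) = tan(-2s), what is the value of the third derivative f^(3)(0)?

The coefficient of s^3 in the expansion is -8/3, so f′′′(0) = 3! * (-8/3) = -16.

-16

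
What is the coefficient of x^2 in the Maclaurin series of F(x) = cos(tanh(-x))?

-1/2

Plug the Maclaurin series of the inner function into that of the outer and collect terms.
F(0) = 1
F′(0) = 0
F′′(0) = -1
Then c_k = F^(k)(0)/k! gives each Taylor coefficient.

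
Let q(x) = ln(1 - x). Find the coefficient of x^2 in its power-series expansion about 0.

-1/2

Compute the successive derivatives at the expansion point and divide by k!.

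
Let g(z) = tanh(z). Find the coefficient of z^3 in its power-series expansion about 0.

[z^0] = 0;  [z^1] = 1;  [z^2] = 0;  [z^3] = -1/3.

-1/3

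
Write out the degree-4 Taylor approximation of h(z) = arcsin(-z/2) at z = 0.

h(0) = 0
h′(0) = -1/2
h′′(0) = 0
h′′′(0) = -1/8
h^(4)(0) = 0
Then c_k = h^(k)(0)/k! gives each Taylor coefficient.

-z^3/48 - z/2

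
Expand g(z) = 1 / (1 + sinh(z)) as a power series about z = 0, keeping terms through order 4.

4*z^4/3 - 7*z^3/6 + z^2 - z + 1

Expand as Σ (-1)^k u^k with u equal to the inner function's series.
g(0) = 1
g′(0) = -1
g′′(0) = 2
g′′′(0) = -7
g^(4)(0) = 32
Dividing each by k! gives the coefficients c_0, ..., c_4.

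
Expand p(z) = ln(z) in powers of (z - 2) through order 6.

p(2) = ln(2)
p′(2) = 1/2
p′′(2) = -1/4
p′′′(2) = 1/4
p^(4)(2) = -3/8
p^(5)(2) = 3/4
p^(6)(2) = -15/8

-(z - 2)^6/384 + (z - 2)^5/160 - (z - 2)^4/64 + (z - 2)^3/24 - (z - 2)^2/8 + (z - 2)/2 + ln(2)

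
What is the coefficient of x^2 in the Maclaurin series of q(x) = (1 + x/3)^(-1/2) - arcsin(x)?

1/24

Expand each term separately and add.
[x^0] = 1;  [x^1] = -7/6;  [x^2] = 1/24.
So c_2 = q′′(0)/2! = 1/24.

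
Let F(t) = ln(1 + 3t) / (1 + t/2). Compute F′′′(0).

Write out both Maclaurin series and multiply, keeping only the needed powers.
The coefficient of t^3 in the expansion is 12, so F′′′(0) = 3! * (12) = 72.

72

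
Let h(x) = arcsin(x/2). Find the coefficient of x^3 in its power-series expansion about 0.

[x^0] = 0;  [x^1] = 1/2;  [x^2] = 0;  [x^3] = 1/48.

1/48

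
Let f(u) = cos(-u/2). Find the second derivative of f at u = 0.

Compute the successive derivatives at the expansion point and divide by k!.
The coefficient of u^2 in the expansion is -1/8, so f′′(0) = 2! * (-1/8) = -1/4.

-1/4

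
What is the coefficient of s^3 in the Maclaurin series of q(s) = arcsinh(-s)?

1/6

c_3 = q′′′(0)/3! = 1/6.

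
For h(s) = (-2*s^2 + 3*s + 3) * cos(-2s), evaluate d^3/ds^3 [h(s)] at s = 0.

-36

Shift and add copies of the series according to the polynomial's terms.
From the series, [s^3] h = -6; multiply by 3! = 6 to get -36.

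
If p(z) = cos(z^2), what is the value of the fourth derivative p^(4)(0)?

The coefficient of z^4 in the expansion is -1/2, so p^(4)(0) = 4! * (-1/2) = -12.

-12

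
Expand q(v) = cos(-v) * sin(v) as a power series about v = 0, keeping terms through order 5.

Multiply the two series term by term and collect like powers.
q(0) = 0
q′(0) = 1
q′′(0) = 0
q′′′(0) = -4
q^(4)(0) = 0
q^(5)(0) = 16
Then c_k = q^(k)(0)/k! gives each Taylor coefficient.

2*v^5/15 - 2*v^3/3 + v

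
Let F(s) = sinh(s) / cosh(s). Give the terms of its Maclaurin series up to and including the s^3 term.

-s^3/3 + s

Divide the numerator series by the denominator series (power-series long division).
[s^0] = 0;  [s^1] = 1;  [s^2] = 0;  [s^3] = -1/3.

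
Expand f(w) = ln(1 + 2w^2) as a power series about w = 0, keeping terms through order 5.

Apply the Taylor formula c_k = f^(k)(a)/k!.
f(0) = 0
f′(0) = 0
f′′(0) = 4
f′′′(0) = 0
f^(4)(0) = -48
f^(5)(0) = 0

-2*w^4 + 2*w^2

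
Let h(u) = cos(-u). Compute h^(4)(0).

From the series, [u^4] h = 1/24; multiply by 4! = 24 to get 1.

1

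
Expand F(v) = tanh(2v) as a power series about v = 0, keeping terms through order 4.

Use the known series and substitute for the argument.
F(0) = 0
F′(0) = 2
F′′(0) = 0
F′′′(0) = -16
F^(4)(0) = 0
The Taylor polynomial is Σ F^(k)(0)/k! · v^k.

-8*v^3/3 + 2*v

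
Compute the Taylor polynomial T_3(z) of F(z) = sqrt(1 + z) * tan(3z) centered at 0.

Multiply the two series term by term and collect like powers.
[z^0] = 0;  [z^1] = 3;  [z^2] = 3/2;  [z^3] = 69/8.

69*z^3/8 + 3*z^2/2 + 3*z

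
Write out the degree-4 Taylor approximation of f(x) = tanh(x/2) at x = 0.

-x^3/24 + x/2

f(0) = 0
f′(0) = 1/2
f′′(0) = 0
f′′′(0) = -1/4
f^(4)(0) = 0
Dividing each by k! gives the coefficients c_0, ..., c_4.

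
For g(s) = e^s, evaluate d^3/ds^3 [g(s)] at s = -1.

From the series, [(s + 1)^3] g = e^(-1)/6; multiply by 3! = 6 to get e^(-1).

e^(-1)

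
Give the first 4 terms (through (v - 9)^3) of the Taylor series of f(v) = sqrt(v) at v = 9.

(v - 9)^3/3888 - (v - 9)^2/216 + (v - 9)/6 + 3

Compute the successive derivatives at the expansion point and divide by k!.
[(v - 9)^0] = 3;  [(v - 9)^1] = 1/6;  [(v - 9)^2] = -1/216;  [(v - 9)^3] = 1/3888.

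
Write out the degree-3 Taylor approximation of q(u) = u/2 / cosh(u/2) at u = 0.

-u^3/16 + u/2

Write the quotient as an unknown series and match coefficients against numerator = denominator · series.
[u^0] = 0;  [u^1] = 1/2;  [u^2] = 0;  [u^3] = -1/16.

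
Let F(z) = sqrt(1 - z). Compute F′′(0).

From the series, [z^2] F = -1/8; multiply by 2! = 2 to get -1/4.

-1/4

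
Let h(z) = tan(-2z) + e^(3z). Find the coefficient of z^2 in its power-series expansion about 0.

9/2

Expand each term separately and add.
h(0) = 1
h′(0) = 1
h′′(0) = 9
Then c_k = h^(k)(0)/k! gives each Taylor coefficient.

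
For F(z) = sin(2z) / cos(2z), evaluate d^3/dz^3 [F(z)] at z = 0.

Invert the denominator's series and multiply.
From the series, [z^3] F = 8/3; multiply by 3! = 6 to get 16.

16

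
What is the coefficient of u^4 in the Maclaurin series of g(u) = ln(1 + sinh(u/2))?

Let u equal the inner series; expand the outer function in u and truncate.
g(0) = 0
g′(0) = 1/2
g′′(0) = -1/4
g′′′(0) = 3/8
g^(4)(0) = -5/8
So c_4 = g^(4)(0)/4! = -5/192.

-5/192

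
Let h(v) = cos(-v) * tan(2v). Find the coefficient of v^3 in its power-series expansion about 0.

5/3

Write out both Maclaurin series and multiply, keeping only the needed powers.
h(0) = 0
h′(0) = 2
h′′(0) = 0
h′′′(0) = 10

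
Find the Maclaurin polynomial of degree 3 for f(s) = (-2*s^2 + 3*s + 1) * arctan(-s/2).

Distribute the polynomial across the series and collect like powers.

25*s^3/24 - 3*s^2/2 - s/2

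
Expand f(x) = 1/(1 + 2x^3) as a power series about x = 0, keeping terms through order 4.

1 - 2*x^3

Use the known series and substitute for the argument.
f(0) = 1
f′(0) = 0
f′′(0) = 0
f′′′(0) = -12
f^(4)(0) = 0
Then c_k = f^(k)(0)/k! gives each Taylor coefficient.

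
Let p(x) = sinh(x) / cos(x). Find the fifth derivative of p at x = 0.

Write the quotient as an unknown series and match coefficients against numerator = denominator · series.
From the series, [x^5] p = 3/10; multiply by 5! = 120 to get 36.

36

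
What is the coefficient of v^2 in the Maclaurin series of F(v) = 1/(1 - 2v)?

Apply the Taylor formula c_k = f^(k)(a)/k!.
F(0) = 1
F′(0) = 2
F′′(0) = 8
So c_2 = F′′(0)/2! = 4.

4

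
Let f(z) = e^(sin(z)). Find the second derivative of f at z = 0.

1

Let u equal the inner series; expand the outer function in u and truncate.
The coefficient of z^2 in the expansion is 1/2, so f′′(0) = 2! * (1/2) = 1.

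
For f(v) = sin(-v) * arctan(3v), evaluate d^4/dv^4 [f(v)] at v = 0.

Multiply the two series term by term and collect like powers.
From the series, [v^4] f = 19/2; multiply by 4! = 24 to get 228.

228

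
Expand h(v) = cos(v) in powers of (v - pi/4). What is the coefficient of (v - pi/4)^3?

sqrt(2)/12

Use the known series and substitute for the argument.
h(pi/4) = sqrt(2)/2
h′(pi/4) = -sqrt(2)/2
h′′(pi/4) = -sqrt(2)/2
h′′′(pi/4) = sqrt(2)/2
So c_3 = h′′′(pi/4)/3! = sqrt(2)/12.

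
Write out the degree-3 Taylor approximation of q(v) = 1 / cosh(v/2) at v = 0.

Divide the numerator series by the denominator series (power-series long division).
q(0) = 1
q′(0) = 0
q′′(0) = -1/4
q′′′(0) = 0

1 - v^2/8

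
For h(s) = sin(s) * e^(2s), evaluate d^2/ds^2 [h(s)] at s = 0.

4

Expand each factor separately, then convolve coefficients.
The coefficient of s^2 in the expansion is 2, so h′′(0) = 2! * (2) = 4.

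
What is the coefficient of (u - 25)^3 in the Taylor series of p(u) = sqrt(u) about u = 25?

p(25) = 5
p′(25) = 1/10
p′′(25) = -1/500
p′′′(25) = 3/25000

1/50000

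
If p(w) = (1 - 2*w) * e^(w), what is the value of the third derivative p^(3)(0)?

-5

Multiply each power in the prefactor through the base expansion.
The coefficient of w^3 in the expansion is -5/6, so p′′′(0) = 3! * (-5/6) = -5.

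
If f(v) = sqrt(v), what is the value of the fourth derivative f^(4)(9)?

-5/11664

The coefficient of (v - 9)^4 in the expansion is -5/279936, so f^(4)(9) = 4! * (-5/279936) = -5/11664.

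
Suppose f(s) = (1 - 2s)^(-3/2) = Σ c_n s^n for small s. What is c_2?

15/2

Differentiate repeatedly and evaluate at the center.
So c_2 = f′′(0)/2! = 15/2.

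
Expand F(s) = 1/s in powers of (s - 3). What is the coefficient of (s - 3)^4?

Differentiate repeatedly and evaluate at the center.
F(3) = 1/3
F′(3) = -1/9
F′′(3) = 2/27
F′′′(3) = -2/27
F^(4)(3) = 8/81

1/243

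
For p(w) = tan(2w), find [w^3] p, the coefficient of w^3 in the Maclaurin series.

Compute the successive derivatives at the expansion point and divide by k!.
p(0) = 0
p′(0) = 2
p′′(0) = 0
p′′′(0) = 16
So c_3 = p′′′(0)/3! = 8/3.

8/3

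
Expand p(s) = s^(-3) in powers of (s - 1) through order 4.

15*(s - 1)^4 - 10*(s - 1)^3 + 6*(s - 1)^2 - 3*(s - 1) + 1

p(1) = 1
p′(1) = -3
p′′(1) = 12
p′′′(1) = -60
p^(4)(1) = 360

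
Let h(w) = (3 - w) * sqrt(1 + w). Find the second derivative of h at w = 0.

Multiply each power in the prefactor through the base expansion.
The coefficient of w^2 in the expansion is -7/8, so h′′(0) = 2! * (-7/8) = -7/4.

-7/4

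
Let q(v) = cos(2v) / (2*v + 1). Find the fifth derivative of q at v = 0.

Multiply the numerator's expansion by the denominator's geometric series.
The coefficient of v^5 in the expansion is -52/3, so q^(5)(0) = 5! * (-52/3) = -2080.

-2080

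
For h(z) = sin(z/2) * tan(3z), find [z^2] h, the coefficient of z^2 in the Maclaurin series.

Take the Cauchy product of the two expansions.
h(0) = 0
h′(0) = 0
h′′(0) = 3
So c_2 = h′′(0)/2! = 3/2.

3/2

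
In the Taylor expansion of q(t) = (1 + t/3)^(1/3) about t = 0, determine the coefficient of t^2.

q(0) = 1
q′(0) = 1/9
q′′(0) = -2/81

-1/81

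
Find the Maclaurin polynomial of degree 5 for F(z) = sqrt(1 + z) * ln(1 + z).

-71*z^5/1920 + z^4/24 - z^3/24 + z

Multiply the two series term by term and collect like powers.
F(0) = 0
F′(0) = 1
F′′(0) = 0
F′′′(0) = -1/4
F^(4)(0) = 1
F^(5)(0) = -71/16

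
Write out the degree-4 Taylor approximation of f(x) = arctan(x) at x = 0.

[x^0] = 0;  [x^1] = 1;  [x^2] = 0;  [x^3] = -1/3;  [x^4] = 0.

-x^3/3 + x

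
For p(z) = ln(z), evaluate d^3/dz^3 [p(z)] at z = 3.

The coefficient of (z - 3)^3 in the expansion is 1/81, so p′′′(3) = 3! * (1/81) = 2/27.

2/27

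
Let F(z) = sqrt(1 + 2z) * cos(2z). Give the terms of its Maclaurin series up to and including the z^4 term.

25*z^4/24 - 3*z^3/2 - 5*z^2/2 + z + 1

Write out both Maclaurin series and multiply, keeping only the needed powers.
[z^0] = 1;  [z^1] = 1;  [z^2] = -5/2;  [z^3] = -3/2;  [z^4] = 25/24.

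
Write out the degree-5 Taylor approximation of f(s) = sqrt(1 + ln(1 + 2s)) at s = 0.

Compose series: expand the inner function first, then feed it into the outer expansion.
f(0) = 1
f′(0) = 1
f′′(0) = -3
f′′′(0) = 17
f^(4)(0) = -143
f^(5)(0) = 1609

1609*s^5/120 - 143*s^4/24 + 17*s^3/6 - 3*s^2/2 + s + 1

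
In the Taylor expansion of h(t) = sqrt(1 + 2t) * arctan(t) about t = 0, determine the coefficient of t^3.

-5/6

Write out both Maclaurin series and multiply, keeping only the needed powers.
[t^0] = 0;  [t^1] = 1;  [t^2] = 1;  [t^3] = -5/6.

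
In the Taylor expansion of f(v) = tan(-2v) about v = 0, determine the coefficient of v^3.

-8/3

f(0) = 0
f′(0) = -2
f′′(0) = 0
f′′′(0) = -16
So c_3 = f′′′(0)/3! = -8/3.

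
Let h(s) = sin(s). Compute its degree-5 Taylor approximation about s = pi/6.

sqrt(3)*(s - pi/6)^5/240 + (s - pi/6)^4/48 - sqrt(3)*(s - pi/6)^3/12 - (s - pi/6)^2/4 + sqrt(3)*(s - pi/6)/2 + 1/2

h(pi/6) = 1/2
h′(pi/6) = sqrt(3)/2
h′′(pi/6) = -1/2
h′′′(pi/6) = -sqrt(3)/2
h^(4)(pi/6) = 1/2
h^(5)(pi/6) = sqrt(3)/2
Dividing each by k! gives the coefficients c_0, ..., c_5.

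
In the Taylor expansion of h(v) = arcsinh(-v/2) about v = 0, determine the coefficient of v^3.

1/48

[v^0] = 0;  [v^1] = -1/2;  [v^2] = 0;  [v^3] = 1/48.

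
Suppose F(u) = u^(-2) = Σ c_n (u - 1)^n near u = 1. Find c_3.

-4

[(u - 1)^0] = 1;  [(u - 1)^1] = -2;  [(u - 1)^2] = 3;  [(u - 1)^3] = -4.
So c_3 = F′′′(1)/3! = -4.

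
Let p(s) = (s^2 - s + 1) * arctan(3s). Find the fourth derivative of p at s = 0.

Multiply each power in the prefactor through the base expansion.
From the series, [s^4] p = 9; multiply by 4! = 24 to get 216.

216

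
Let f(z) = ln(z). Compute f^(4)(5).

-6/625

From the series, [(z - 5)^4] f = -1/2500; multiply by 4! = 24 to get -6/625.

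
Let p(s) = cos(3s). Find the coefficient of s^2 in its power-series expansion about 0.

p(0) = 1
p′(0) = 0
p′′(0) = -9
So c_2 = p′′(0)/2! = -9/2.

-9/2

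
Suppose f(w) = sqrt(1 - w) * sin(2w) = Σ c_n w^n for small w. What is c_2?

Expand each factor separately, then convolve coefficients.
f(0) = 0
f′(0) = 2
f′′(0) = -2
So c_2 = f′′(0)/2! = -1.

-1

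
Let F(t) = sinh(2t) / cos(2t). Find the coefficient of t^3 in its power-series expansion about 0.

Write the quotient as an unknown series and match coefficients against numerator = denominator · series.

16/3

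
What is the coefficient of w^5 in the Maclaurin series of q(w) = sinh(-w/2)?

-1/3840

[w^0] = 0;  [w^1] = -1/2;  [w^2] = 0;  [w^3] = -1/48;  [w^4] = 0;  [w^5] = -1/3840.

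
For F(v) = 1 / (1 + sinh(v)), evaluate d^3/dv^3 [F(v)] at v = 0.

Write 1/(1+u) = 1 - u + u^2 - u^3 + ... and substitute the series for u.
From the series, [v^3] F = -7/6; multiply by 3! = 6 to get -7.

-7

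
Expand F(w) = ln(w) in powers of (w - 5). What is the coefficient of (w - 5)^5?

Use the known series and substitute for the argument.
[(w - 5)^0] = ln(5);  [(w - 5)^1] = 1/5;  [(w - 5)^2] = -1/50;  [(w - 5)^3] = 1/375;  [(w - 5)^4] = -1/2500;  [(w - 5)^5] = 1/15625.

1/15625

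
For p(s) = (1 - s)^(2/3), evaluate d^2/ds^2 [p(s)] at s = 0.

The coefficient of s^2 in the expansion is -1/9, so p′′(0) = 2! * (-1/9) = -2/9.

-2/9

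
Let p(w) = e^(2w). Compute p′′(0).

4

The coefficient of w^2 in the expansion is 2, so p′′(0) = 2! * (2) = 4.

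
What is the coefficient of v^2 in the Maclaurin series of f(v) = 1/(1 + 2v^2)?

[v^0] = 1;  [v^1] = 0;  [v^2] = -2.
So c_2 = f′′(0)/2! = -2.

-2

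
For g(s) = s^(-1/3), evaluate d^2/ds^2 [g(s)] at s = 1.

4/9

The coefficient of (s - 1)^2 in the expansion is 2/9, so g′′(1) = 2! * (2/9) = 4/9.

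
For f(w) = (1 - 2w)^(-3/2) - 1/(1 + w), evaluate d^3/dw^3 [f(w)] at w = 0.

Add the two expansions coefficient-wise.
The coefficient of w^3 in the expansion is 37/2, so f′′′(0) = 3! * (37/2) = 111.

111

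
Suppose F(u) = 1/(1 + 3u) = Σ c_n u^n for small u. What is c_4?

Compute the successive derivatives at the expansion point and divide by k!.
F(0) = 1
F′(0) = -3
F′′(0) = 18
F′′′(0) = -162
F^(4)(0) = 1944
Then c_k = F^(k)(0)/k! gives each Taylor coefficient.

81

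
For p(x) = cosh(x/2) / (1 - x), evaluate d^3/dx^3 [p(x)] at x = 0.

Write out both Maclaurin series and multiply, keeping only the needed powers.
The coefficient of x^3 in the expansion is 9/8, so p′′′(0) = 3! * (9/8) = 27/4.

27/4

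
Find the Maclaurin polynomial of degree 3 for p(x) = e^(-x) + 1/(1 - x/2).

-x^3/24 + 3*x^2/4 - x/2 + 2

Expand each term separately and add.
[x^0] = 2;  [x^1] = -1/2;  [x^2] = 3/4;  [x^3] = -1/24.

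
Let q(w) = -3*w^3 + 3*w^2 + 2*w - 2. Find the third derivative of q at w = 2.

Apply the Taylor formula c_k = f^(k)(a)/k!.
The coefficient of (w - 2)^3 in the expansion is -3, so q′′′(2) = 3! * (-3) = -18.

-18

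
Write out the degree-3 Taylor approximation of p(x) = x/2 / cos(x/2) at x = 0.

Write the quotient as an unknown series and match coefficients against numerator = denominator · series.
p(0) = 0
p′(0) = 1/2
p′′(0) = 0
p′′′(0) = 3/8
The Taylor polynomial is Σ p^(k)(0)/k! · x^k.

x^3/16 + x/2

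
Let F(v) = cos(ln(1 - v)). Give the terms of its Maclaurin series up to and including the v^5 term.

Substitute the inner expansion into the outer series and collect powers.
F(0) = 1
F′(0) = 0
F′′(0) = -1
F′′′(0) = -3
F^(4)(0) = -10
F^(5)(0) = -40

-v^5/3 - 5*v^4/12 - v^3/2 - v^2/2 + 1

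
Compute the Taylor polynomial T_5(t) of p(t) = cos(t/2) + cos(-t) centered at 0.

Add the two expansions coefficient-wise.
p(0) = 2
p′(0) = 0
p′′(0) = -5/4
p′′′(0) = 0
p^(4)(0) = 17/16
p^(5)(0) = 0

17*t^4/384 - 5*t^2/8 + 2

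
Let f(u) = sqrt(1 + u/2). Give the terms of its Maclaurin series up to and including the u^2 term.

-u^2/32 + u/4 + 1

[u^0] = 1;  [u^1] = 1/4;  [u^2] = -1/32.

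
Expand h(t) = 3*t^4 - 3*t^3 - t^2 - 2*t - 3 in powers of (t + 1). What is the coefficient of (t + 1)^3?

-15

[(t + 1)^0] = 4;  [(t + 1)^1] = -21;  [(t + 1)^2] = 26;  [(t + 1)^3] = -15.
So c_3 = h′′′(-1)/3! = -15.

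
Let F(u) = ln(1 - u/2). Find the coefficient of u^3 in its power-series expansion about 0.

F(0) = 0
F′(0) = -1/2
F′′(0) = -1/4
F′′′(0) = -1/4
So c_3 = F′′′(0)/3! = -1/24.

-1/24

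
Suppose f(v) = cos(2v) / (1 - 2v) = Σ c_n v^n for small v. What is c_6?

1556/45

Take the Cauchy product of the two expansions.
f(0) = 1
f′(0) = 2
f′′(0) = 4
f′′′(0) = 24
f^(4)(0) = 208
f^(5)(0) = 2080
f^(6)(0) = 24896
So c_6 = f^(6)(0)/6! = 1556/45.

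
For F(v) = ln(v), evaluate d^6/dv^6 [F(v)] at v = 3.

From the series, [(v - 3)^6] F = -1/4374; multiply by 6! = 720 to get -40/243.

-40/243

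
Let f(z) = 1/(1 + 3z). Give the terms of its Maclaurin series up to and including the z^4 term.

81*z^4 - 27*z^3 + 9*z^2 - 3*z + 1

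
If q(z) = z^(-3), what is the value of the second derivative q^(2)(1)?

12

The coefficient of (z - 1)^2 in the expansion is 6, so q′′(1) = 2! * (6) = 12.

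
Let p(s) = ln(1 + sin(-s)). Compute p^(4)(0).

Substitute the inner expansion into the outer series and collect powers.
From the series, [s^4] p = -1/12; multiply by 4! = 24 to get -2.

-2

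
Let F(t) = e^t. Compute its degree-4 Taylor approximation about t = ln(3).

Apply the Taylor formula c_k = f^(k)(a)/k!.
F(ln(3)) = 3
F′(ln(3)) = 3
F′′(ln(3)) = 3
F′′′(ln(3)) = 3
F^(4)(ln(3)) = 3

(t - ln(3))^4/8 + (t - ln(3))^3/2 + 3*(t - ln(3))^2/2 + 3*(t - ln(3)) + 3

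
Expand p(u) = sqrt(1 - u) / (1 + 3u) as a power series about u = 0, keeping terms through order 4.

Write out both Maclaurin series and multiply, keeping only the needed powers.

11971*u^4/128 - 499*u^3/16 + 83*u^2/8 - 7*u/2 + 1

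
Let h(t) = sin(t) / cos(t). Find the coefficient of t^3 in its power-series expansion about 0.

1/3

Invert the denominator's series and multiply.
h(0) = 0
h′(0) = 1
h′′(0) = 0
h′′′(0) = 2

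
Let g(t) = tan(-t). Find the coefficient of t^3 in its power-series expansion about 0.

-1/3

Differentiate repeatedly and evaluate at the center.
g(0) = 0
g′(0) = -1
g′′(0) = 0
g′′′(0) = -2
So c_3 = g′′′(0)/3! = -1/3.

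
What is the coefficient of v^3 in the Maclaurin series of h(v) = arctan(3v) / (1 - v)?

-6

Multiply the two series term by term and collect like powers.
h(0) = 0
h′(0) = 3
h′′(0) = 6
h′′′(0) = -36
So c_3 = h′′′(0)/3! = -6.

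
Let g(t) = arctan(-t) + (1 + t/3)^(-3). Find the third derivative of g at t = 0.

-2/9

Expand each term separately and add.
From the series, [t^3] g = -1/27; multiply by 3! = 6 to get -2/9.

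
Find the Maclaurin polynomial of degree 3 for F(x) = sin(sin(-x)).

x^3/3 - x

Let u equal the inner series; expand the outer function in u and truncate.
[x^0] = 0;  [x^1] = -1;  [x^2] = 0;  [x^3] = 1/3.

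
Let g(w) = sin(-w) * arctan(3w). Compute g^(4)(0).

228

Multiply the two series term by term and collect like powers.
From the series, [w^4] g = 19/2; multiply by 4! = 24 to get 228.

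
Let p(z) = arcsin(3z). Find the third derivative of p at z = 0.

From the series, [z^3] p = 9/2; multiply by 3! = 6 to get 27.

27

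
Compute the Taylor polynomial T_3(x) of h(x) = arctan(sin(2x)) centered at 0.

-4*x^3 + 2*x

Let u equal the inner series; expand the outer function in u and truncate.
h(0) = 0
h′(0) = 2
h′′(0) = 0
h′′′(0) = -24
Dividing each by k! gives the coefficients c_0, ..., c_3.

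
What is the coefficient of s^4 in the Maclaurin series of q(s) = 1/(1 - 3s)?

c_4 = q^(4)(0)/4! = 81.

81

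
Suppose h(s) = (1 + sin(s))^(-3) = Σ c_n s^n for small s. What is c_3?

Substitute the inner expansion into the outer series and collect powers.
h(0) = 1
h′(0) = -3
h′′(0) = 12
h′′′(0) = -57
Then c_k = h^(k)(0)/k! gives each Taylor coefficient.

-19/2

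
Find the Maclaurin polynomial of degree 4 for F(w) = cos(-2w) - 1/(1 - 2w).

-46*w^4/3 - 8*w^3 - 6*w^2 - 2*w

Combine the two series term by term.
[w^0] = 0;  [w^1] = -2;  [w^2] = -6;  [w^3] = -8;  [w^4] = -46/3.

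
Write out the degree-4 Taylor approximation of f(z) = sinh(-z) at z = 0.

-z^3/6 - z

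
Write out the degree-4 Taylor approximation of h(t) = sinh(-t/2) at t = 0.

-t^3/48 - t/2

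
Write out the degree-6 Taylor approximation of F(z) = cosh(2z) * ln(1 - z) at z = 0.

-z^6 - 23*z^5/15 - 5*z^4/4 - 7*z^3/3 - z^2/2 - z

Take the Cauchy product of the two expansions.
F(0) = 0
F′(0) = -1
F′′(0) = -1
F′′′(0) = -14
F^(4)(0) = -30
F^(5)(0) = -184
F^(6)(0) = -720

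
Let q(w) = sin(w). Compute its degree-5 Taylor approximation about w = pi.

-(w - pi)^5/120 + (w - pi)^3/6 - (w - pi)

[(w - pi)^0] = 0;  [(w - pi)^1] = -1;  [(w - pi)^2] = 0;  [(w - pi)^3] = 1/6;  [(w - pi)^4] = 0;  [(w - pi)^5] = -1/120.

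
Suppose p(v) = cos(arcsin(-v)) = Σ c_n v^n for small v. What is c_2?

Let u equal the inner series; expand the outer function in u and truncate.
[v^0] = 1;  [v^1] = 0;  [v^2] = -1/2.
So c_2 = p′′(0)/2! = -1/2.

-1/2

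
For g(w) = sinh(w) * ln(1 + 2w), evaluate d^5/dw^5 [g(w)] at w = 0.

Multiply the two series term by term and collect like powers.
The coefficient of w^5 in the expansion is -13/3, so g^(5)(0) = 5! * (-13/3) = -520.

-520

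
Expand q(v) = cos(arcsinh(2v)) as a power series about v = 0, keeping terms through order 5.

Plug the Maclaurin series of the inner function into that of the outer and collect terms.
q(0) = 1
q′(0) = 0
q′′(0) = -4
q′′′(0) = 0
q^(4)(0) = 80
q^(5)(0) = 0

10*v^4/3 - 2*v^2 + 1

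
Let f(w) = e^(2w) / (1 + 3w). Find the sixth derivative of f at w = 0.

269488

Take the Cauchy product of the two expansions.
The coefficient of w^6 in the expansion is 16843/45, so f^(6)(0) = 6! * (16843/45) = 269488.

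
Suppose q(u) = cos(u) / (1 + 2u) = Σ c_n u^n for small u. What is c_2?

7/2

Take the Cauchy product of the two expansions.
[u^0] = 1;  [u^1] = -2;  [u^2] = 7/2.
So c_2 = q′′(0)/2! = 7/2.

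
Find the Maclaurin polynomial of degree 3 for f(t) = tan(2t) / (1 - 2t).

32*t^3/3 + 4*t^2 + 2*t

Multiply the two series term by term and collect like powers.
[t^0] = 0;  [t^1] = 2;  [t^2] = 4;  [t^3] = 32/3.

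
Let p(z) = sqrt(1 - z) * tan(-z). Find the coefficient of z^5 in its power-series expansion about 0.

Write out both Maclaurin series and multiply, keeping only the needed powers.

-101/1920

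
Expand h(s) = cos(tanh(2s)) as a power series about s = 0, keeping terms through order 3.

1 - 2*s^2

Compose series: expand the inner function first, then feed it into the outer expansion.
h(0) = 1
h′(0) = 0
h′′(0) = -4
h′′′(0) = 0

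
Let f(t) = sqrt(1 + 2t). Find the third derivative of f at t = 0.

From the series, [t^3] f = 1/2; multiply by 3! = 6 to get 3.

3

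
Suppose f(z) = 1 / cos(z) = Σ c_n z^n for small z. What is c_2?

1/2

Invert the denominator's series and multiply.
f(0) = 1
f′(0) = 0
f′′(0) = 1
So c_2 = f′′(0)/2! = 1/2.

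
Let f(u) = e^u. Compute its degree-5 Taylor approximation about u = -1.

(u + 1)^5*e^(-1)/120 + (u + 1)^4*e^(-1)/24 + (u + 1)^3*e^(-1)/6 + (u + 1)^2*e^(-1)/2 + (u + 1)*e^(-1) + e^(-1)

Differentiate repeatedly and evaluate at the center.
f(-1) = e^(-1)
f′(-1) = e^(-1)
f′′(-1) = e^(-1)
f′′′(-1) = e^(-1)
f^(4)(-1) = e^(-1)
f^(5)(-1) = e^(-1)
Dividing each by k! gives the coefficients c_0, ..., c_5.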